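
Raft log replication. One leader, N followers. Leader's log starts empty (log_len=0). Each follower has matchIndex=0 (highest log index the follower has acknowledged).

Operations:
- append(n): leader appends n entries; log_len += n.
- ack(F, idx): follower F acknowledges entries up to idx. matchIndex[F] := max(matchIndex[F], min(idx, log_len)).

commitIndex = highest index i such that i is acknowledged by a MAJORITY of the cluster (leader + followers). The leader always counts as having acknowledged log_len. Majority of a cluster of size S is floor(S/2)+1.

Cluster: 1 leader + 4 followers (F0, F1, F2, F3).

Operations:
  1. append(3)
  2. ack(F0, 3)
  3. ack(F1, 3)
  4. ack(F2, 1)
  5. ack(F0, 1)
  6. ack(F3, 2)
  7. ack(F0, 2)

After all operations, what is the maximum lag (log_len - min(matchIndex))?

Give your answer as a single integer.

Answer: 2

Derivation:
Op 1: append 3 -> log_len=3
Op 2: F0 acks idx 3 -> match: F0=3 F1=0 F2=0 F3=0; commitIndex=0
Op 3: F1 acks idx 3 -> match: F0=3 F1=3 F2=0 F3=0; commitIndex=3
Op 4: F2 acks idx 1 -> match: F0=3 F1=3 F2=1 F3=0; commitIndex=3
Op 5: F0 acks idx 1 -> match: F0=3 F1=3 F2=1 F3=0; commitIndex=3
Op 6: F3 acks idx 2 -> match: F0=3 F1=3 F2=1 F3=2; commitIndex=3
Op 7: F0 acks idx 2 -> match: F0=3 F1=3 F2=1 F3=2; commitIndex=3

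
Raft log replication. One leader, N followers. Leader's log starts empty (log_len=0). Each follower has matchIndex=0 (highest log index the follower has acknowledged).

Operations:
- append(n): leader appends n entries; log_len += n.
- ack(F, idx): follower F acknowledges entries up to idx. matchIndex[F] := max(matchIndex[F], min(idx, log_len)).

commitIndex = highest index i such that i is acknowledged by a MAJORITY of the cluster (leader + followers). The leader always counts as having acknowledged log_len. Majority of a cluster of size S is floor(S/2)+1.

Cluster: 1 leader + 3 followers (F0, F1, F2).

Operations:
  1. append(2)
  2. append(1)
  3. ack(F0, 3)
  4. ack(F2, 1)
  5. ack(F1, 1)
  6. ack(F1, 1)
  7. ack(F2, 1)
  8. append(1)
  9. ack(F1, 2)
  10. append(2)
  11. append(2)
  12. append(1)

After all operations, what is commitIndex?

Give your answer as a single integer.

Op 1: append 2 -> log_len=2
Op 2: append 1 -> log_len=3
Op 3: F0 acks idx 3 -> match: F0=3 F1=0 F2=0; commitIndex=0
Op 4: F2 acks idx 1 -> match: F0=3 F1=0 F2=1; commitIndex=1
Op 5: F1 acks idx 1 -> match: F0=3 F1=1 F2=1; commitIndex=1
Op 6: F1 acks idx 1 -> match: F0=3 F1=1 F2=1; commitIndex=1
Op 7: F2 acks idx 1 -> match: F0=3 F1=1 F2=1; commitIndex=1
Op 8: append 1 -> log_len=4
Op 9: F1 acks idx 2 -> match: F0=3 F1=2 F2=1; commitIndex=2
Op 10: append 2 -> log_len=6
Op 11: append 2 -> log_len=8
Op 12: append 1 -> log_len=9

Answer: 2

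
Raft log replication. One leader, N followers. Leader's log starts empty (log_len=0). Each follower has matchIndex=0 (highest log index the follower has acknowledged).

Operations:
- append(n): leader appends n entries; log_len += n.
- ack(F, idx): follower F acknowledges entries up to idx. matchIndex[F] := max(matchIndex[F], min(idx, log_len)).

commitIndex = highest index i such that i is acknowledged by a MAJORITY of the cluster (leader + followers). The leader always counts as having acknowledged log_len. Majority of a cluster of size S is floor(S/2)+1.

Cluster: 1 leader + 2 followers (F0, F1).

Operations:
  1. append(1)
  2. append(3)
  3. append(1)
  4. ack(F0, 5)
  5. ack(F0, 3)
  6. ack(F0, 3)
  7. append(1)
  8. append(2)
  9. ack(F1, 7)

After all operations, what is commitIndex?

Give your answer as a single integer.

Op 1: append 1 -> log_len=1
Op 2: append 3 -> log_len=4
Op 3: append 1 -> log_len=5
Op 4: F0 acks idx 5 -> match: F0=5 F1=0; commitIndex=5
Op 5: F0 acks idx 3 -> match: F0=5 F1=0; commitIndex=5
Op 6: F0 acks idx 3 -> match: F0=5 F1=0; commitIndex=5
Op 7: append 1 -> log_len=6
Op 8: append 2 -> log_len=8
Op 9: F1 acks idx 7 -> match: F0=5 F1=7; commitIndex=7

Answer: 7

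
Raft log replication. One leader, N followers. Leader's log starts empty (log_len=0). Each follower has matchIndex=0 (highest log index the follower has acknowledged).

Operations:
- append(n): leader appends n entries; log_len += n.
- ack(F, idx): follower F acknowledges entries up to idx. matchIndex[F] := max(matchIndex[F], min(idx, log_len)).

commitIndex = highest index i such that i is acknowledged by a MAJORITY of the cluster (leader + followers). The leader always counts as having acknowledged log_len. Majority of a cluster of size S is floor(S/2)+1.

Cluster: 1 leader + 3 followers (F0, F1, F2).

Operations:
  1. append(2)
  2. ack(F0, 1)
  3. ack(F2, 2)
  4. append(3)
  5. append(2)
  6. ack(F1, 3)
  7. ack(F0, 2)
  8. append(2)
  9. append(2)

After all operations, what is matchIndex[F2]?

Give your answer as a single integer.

Op 1: append 2 -> log_len=2
Op 2: F0 acks idx 1 -> match: F0=1 F1=0 F2=0; commitIndex=0
Op 3: F2 acks idx 2 -> match: F0=1 F1=0 F2=2; commitIndex=1
Op 4: append 3 -> log_len=5
Op 5: append 2 -> log_len=7
Op 6: F1 acks idx 3 -> match: F0=1 F1=3 F2=2; commitIndex=2
Op 7: F0 acks idx 2 -> match: F0=2 F1=3 F2=2; commitIndex=2
Op 8: append 2 -> log_len=9
Op 9: append 2 -> log_len=11

Answer: 2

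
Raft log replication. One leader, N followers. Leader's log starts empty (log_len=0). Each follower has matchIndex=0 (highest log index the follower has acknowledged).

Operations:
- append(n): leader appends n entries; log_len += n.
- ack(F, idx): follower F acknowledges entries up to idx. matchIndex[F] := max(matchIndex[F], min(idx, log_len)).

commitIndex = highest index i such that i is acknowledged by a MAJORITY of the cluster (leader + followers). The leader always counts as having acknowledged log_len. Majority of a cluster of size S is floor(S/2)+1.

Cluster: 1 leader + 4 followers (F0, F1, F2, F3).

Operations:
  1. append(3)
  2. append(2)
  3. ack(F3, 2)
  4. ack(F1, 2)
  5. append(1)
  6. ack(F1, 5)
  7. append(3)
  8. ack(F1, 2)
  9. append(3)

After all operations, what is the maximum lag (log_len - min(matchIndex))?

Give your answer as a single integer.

Op 1: append 3 -> log_len=3
Op 2: append 2 -> log_len=5
Op 3: F3 acks idx 2 -> match: F0=0 F1=0 F2=0 F3=2; commitIndex=0
Op 4: F1 acks idx 2 -> match: F0=0 F1=2 F2=0 F3=2; commitIndex=2
Op 5: append 1 -> log_len=6
Op 6: F1 acks idx 5 -> match: F0=0 F1=5 F2=0 F3=2; commitIndex=2
Op 7: append 3 -> log_len=9
Op 8: F1 acks idx 2 -> match: F0=0 F1=5 F2=0 F3=2; commitIndex=2
Op 9: append 3 -> log_len=12

Answer: 12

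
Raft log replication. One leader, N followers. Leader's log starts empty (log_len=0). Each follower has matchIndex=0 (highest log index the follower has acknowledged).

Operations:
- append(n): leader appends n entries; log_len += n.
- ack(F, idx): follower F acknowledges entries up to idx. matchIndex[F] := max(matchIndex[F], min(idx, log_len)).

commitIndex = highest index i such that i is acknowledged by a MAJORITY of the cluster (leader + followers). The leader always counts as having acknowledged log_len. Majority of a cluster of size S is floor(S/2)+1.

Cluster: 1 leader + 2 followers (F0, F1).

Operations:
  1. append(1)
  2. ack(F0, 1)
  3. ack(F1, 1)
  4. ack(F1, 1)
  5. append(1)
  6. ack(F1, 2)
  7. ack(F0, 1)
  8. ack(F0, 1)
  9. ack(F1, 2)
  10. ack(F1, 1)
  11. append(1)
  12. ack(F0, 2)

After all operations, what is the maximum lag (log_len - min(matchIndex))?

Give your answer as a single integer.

Op 1: append 1 -> log_len=1
Op 2: F0 acks idx 1 -> match: F0=1 F1=0; commitIndex=1
Op 3: F1 acks idx 1 -> match: F0=1 F1=1; commitIndex=1
Op 4: F1 acks idx 1 -> match: F0=1 F1=1; commitIndex=1
Op 5: append 1 -> log_len=2
Op 6: F1 acks idx 2 -> match: F0=1 F1=2; commitIndex=2
Op 7: F0 acks idx 1 -> match: F0=1 F1=2; commitIndex=2
Op 8: F0 acks idx 1 -> match: F0=1 F1=2; commitIndex=2
Op 9: F1 acks idx 2 -> match: F0=1 F1=2; commitIndex=2
Op 10: F1 acks idx 1 -> match: F0=1 F1=2; commitIndex=2
Op 11: append 1 -> log_len=3
Op 12: F0 acks idx 2 -> match: F0=2 F1=2; commitIndex=2

Answer: 1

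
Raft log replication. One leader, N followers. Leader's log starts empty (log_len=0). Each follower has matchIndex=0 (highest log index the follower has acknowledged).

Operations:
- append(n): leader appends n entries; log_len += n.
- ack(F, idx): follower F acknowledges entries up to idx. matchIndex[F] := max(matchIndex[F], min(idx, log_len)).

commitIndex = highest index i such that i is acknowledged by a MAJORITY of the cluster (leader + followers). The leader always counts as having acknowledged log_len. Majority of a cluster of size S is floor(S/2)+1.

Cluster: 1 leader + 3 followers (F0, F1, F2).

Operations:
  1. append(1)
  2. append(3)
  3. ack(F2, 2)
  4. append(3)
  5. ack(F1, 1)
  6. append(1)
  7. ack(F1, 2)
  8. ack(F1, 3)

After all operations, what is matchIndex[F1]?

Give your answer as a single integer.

Op 1: append 1 -> log_len=1
Op 2: append 3 -> log_len=4
Op 3: F2 acks idx 2 -> match: F0=0 F1=0 F2=2; commitIndex=0
Op 4: append 3 -> log_len=7
Op 5: F1 acks idx 1 -> match: F0=0 F1=1 F2=2; commitIndex=1
Op 6: append 1 -> log_len=8
Op 7: F1 acks idx 2 -> match: F0=0 F1=2 F2=2; commitIndex=2
Op 8: F1 acks idx 3 -> match: F0=0 F1=3 F2=2; commitIndex=2

Answer: 3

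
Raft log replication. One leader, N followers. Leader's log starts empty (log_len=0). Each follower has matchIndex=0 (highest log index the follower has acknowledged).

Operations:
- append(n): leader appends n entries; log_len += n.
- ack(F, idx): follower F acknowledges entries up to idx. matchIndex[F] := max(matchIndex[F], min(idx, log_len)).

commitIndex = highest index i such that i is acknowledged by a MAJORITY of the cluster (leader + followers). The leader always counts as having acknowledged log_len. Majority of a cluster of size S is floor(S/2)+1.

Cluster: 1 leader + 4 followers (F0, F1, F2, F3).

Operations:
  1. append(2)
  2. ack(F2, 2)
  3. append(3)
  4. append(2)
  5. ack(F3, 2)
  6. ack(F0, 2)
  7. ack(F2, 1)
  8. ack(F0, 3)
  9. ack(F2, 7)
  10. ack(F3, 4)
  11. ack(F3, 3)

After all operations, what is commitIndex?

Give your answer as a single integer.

Op 1: append 2 -> log_len=2
Op 2: F2 acks idx 2 -> match: F0=0 F1=0 F2=2 F3=0; commitIndex=0
Op 3: append 3 -> log_len=5
Op 4: append 2 -> log_len=7
Op 5: F3 acks idx 2 -> match: F0=0 F1=0 F2=2 F3=2; commitIndex=2
Op 6: F0 acks idx 2 -> match: F0=2 F1=0 F2=2 F3=2; commitIndex=2
Op 7: F2 acks idx 1 -> match: F0=2 F1=0 F2=2 F3=2; commitIndex=2
Op 8: F0 acks idx 3 -> match: F0=3 F1=0 F2=2 F3=2; commitIndex=2
Op 9: F2 acks idx 7 -> match: F0=3 F1=0 F2=7 F3=2; commitIndex=3
Op 10: F3 acks idx 4 -> match: F0=3 F1=0 F2=7 F3=4; commitIndex=4
Op 11: F3 acks idx 3 -> match: F0=3 F1=0 F2=7 F3=4; commitIndex=4

Answer: 4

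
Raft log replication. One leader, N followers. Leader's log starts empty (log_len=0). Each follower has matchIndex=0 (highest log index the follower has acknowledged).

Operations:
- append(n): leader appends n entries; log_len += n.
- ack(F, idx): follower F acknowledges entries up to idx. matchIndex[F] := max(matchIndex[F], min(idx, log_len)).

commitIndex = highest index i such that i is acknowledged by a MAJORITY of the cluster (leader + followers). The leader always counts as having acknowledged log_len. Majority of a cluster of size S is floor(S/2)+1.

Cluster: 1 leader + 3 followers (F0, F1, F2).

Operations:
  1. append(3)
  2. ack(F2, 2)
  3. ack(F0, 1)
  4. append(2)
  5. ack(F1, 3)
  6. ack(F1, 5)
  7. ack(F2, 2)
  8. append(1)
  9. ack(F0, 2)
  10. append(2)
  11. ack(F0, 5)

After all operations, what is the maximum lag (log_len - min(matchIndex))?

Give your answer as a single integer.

Answer: 6

Derivation:
Op 1: append 3 -> log_len=3
Op 2: F2 acks idx 2 -> match: F0=0 F1=0 F2=2; commitIndex=0
Op 3: F0 acks idx 1 -> match: F0=1 F1=0 F2=2; commitIndex=1
Op 4: append 2 -> log_len=5
Op 5: F1 acks idx 3 -> match: F0=1 F1=3 F2=2; commitIndex=2
Op 6: F1 acks idx 5 -> match: F0=1 F1=5 F2=2; commitIndex=2
Op 7: F2 acks idx 2 -> match: F0=1 F1=5 F2=2; commitIndex=2
Op 8: append 1 -> log_len=6
Op 9: F0 acks idx 2 -> match: F0=2 F1=5 F2=2; commitIndex=2
Op 10: append 2 -> log_len=8
Op 11: F0 acks idx 5 -> match: F0=5 F1=5 F2=2; commitIndex=5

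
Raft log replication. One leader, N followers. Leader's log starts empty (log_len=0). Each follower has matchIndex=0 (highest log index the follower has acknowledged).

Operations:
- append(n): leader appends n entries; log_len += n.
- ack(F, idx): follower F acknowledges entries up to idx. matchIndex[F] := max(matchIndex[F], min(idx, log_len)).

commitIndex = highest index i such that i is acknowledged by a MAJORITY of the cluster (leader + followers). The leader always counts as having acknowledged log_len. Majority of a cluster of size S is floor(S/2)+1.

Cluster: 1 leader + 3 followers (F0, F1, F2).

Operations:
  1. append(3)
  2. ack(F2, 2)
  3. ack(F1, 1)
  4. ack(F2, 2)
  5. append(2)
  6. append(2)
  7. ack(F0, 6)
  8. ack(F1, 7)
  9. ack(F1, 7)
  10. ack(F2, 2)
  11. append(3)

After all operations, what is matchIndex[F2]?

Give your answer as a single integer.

Answer: 2

Derivation:
Op 1: append 3 -> log_len=3
Op 2: F2 acks idx 2 -> match: F0=0 F1=0 F2=2; commitIndex=0
Op 3: F1 acks idx 1 -> match: F0=0 F1=1 F2=2; commitIndex=1
Op 4: F2 acks idx 2 -> match: F0=0 F1=1 F2=2; commitIndex=1
Op 5: append 2 -> log_len=5
Op 6: append 2 -> log_len=7
Op 7: F0 acks idx 6 -> match: F0=6 F1=1 F2=2; commitIndex=2
Op 8: F1 acks idx 7 -> match: F0=6 F1=7 F2=2; commitIndex=6
Op 9: F1 acks idx 7 -> match: F0=6 F1=7 F2=2; commitIndex=6
Op 10: F2 acks idx 2 -> match: F0=6 F1=7 F2=2; commitIndex=6
Op 11: append 3 -> log_len=10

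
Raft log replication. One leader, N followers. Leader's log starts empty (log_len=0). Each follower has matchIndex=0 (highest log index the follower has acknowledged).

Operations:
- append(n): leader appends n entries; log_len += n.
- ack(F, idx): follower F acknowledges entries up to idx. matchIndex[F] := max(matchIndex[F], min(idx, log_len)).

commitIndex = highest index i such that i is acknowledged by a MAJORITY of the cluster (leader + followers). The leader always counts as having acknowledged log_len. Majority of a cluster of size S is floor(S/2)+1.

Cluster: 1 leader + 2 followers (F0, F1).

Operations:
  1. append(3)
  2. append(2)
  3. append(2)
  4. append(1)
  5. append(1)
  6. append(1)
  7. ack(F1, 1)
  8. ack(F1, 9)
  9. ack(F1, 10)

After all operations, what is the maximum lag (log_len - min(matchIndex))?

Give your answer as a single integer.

Answer: 10

Derivation:
Op 1: append 3 -> log_len=3
Op 2: append 2 -> log_len=5
Op 3: append 2 -> log_len=7
Op 4: append 1 -> log_len=8
Op 5: append 1 -> log_len=9
Op 6: append 1 -> log_len=10
Op 7: F1 acks idx 1 -> match: F0=0 F1=1; commitIndex=1
Op 8: F1 acks idx 9 -> match: F0=0 F1=9; commitIndex=9
Op 9: F1 acks idx 10 -> match: F0=0 F1=10; commitIndex=10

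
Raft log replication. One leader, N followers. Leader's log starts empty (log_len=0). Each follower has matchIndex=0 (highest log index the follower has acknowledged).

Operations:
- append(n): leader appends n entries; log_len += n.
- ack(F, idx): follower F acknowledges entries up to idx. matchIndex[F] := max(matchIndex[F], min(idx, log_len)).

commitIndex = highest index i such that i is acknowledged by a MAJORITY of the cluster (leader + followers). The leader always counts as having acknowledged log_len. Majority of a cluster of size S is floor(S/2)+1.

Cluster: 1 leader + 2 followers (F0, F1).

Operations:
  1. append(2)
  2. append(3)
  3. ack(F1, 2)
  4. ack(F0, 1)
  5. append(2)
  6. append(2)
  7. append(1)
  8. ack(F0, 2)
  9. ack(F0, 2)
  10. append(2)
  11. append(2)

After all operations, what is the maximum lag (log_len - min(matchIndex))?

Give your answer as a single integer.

Answer: 12

Derivation:
Op 1: append 2 -> log_len=2
Op 2: append 3 -> log_len=5
Op 3: F1 acks idx 2 -> match: F0=0 F1=2; commitIndex=2
Op 4: F0 acks idx 1 -> match: F0=1 F1=2; commitIndex=2
Op 5: append 2 -> log_len=7
Op 6: append 2 -> log_len=9
Op 7: append 1 -> log_len=10
Op 8: F0 acks idx 2 -> match: F0=2 F1=2; commitIndex=2
Op 9: F0 acks idx 2 -> match: F0=2 F1=2; commitIndex=2
Op 10: append 2 -> log_len=12
Op 11: append 2 -> log_len=14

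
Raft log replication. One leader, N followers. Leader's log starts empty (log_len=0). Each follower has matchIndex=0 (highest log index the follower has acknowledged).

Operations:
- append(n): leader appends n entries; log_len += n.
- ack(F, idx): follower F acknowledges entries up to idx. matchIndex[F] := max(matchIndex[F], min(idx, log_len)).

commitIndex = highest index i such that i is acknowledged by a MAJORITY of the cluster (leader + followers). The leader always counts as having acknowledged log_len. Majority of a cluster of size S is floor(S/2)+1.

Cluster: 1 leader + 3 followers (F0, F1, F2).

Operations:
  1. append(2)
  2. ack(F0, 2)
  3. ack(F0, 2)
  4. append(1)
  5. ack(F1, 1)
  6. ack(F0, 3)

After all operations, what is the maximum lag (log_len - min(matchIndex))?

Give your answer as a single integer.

Answer: 3

Derivation:
Op 1: append 2 -> log_len=2
Op 2: F0 acks idx 2 -> match: F0=2 F1=0 F2=0; commitIndex=0
Op 3: F0 acks idx 2 -> match: F0=2 F1=0 F2=0; commitIndex=0
Op 4: append 1 -> log_len=3
Op 5: F1 acks idx 1 -> match: F0=2 F1=1 F2=0; commitIndex=1
Op 6: F0 acks idx 3 -> match: F0=3 F1=1 F2=0; commitIndex=1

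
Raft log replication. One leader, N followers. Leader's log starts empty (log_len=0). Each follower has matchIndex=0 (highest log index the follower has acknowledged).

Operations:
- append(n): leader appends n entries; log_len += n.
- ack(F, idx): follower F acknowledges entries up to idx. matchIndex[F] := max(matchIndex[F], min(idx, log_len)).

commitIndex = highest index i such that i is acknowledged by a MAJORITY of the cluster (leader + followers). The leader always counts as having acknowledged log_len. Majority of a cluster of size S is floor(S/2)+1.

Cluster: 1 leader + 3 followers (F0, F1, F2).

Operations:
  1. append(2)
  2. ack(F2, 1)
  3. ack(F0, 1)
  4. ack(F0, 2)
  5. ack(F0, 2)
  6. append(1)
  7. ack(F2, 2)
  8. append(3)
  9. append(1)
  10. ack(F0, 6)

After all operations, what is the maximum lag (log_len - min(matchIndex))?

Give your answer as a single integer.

Op 1: append 2 -> log_len=2
Op 2: F2 acks idx 1 -> match: F0=0 F1=0 F2=1; commitIndex=0
Op 3: F0 acks idx 1 -> match: F0=1 F1=0 F2=1; commitIndex=1
Op 4: F0 acks idx 2 -> match: F0=2 F1=0 F2=1; commitIndex=1
Op 5: F0 acks idx 2 -> match: F0=2 F1=0 F2=1; commitIndex=1
Op 6: append 1 -> log_len=3
Op 7: F2 acks idx 2 -> match: F0=2 F1=0 F2=2; commitIndex=2
Op 8: append 3 -> log_len=6
Op 9: append 1 -> log_len=7
Op 10: F0 acks idx 6 -> match: F0=6 F1=0 F2=2; commitIndex=2

Answer: 7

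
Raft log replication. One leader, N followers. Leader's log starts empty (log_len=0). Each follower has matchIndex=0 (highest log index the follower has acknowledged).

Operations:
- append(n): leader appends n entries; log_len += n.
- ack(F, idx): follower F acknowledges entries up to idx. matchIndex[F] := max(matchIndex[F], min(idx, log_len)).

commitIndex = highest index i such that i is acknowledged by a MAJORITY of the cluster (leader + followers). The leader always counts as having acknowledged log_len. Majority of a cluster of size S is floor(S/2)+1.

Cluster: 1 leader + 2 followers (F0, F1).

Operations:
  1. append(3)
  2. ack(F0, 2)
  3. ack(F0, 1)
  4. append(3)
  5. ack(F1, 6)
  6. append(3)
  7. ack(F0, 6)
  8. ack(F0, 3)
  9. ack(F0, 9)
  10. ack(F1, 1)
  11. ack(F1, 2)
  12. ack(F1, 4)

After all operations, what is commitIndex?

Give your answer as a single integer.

Answer: 9

Derivation:
Op 1: append 3 -> log_len=3
Op 2: F0 acks idx 2 -> match: F0=2 F1=0; commitIndex=2
Op 3: F0 acks idx 1 -> match: F0=2 F1=0; commitIndex=2
Op 4: append 3 -> log_len=6
Op 5: F1 acks idx 6 -> match: F0=2 F1=6; commitIndex=6
Op 6: append 3 -> log_len=9
Op 7: F0 acks idx 6 -> match: F0=6 F1=6; commitIndex=6
Op 8: F0 acks idx 3 -> match: F0=6 F1=6; commitIndex=6
Op 9: F0 acks idx 9 -> match: F0=9 F1=6; commitIndex=9
Op 10: F1 acks idx 1 -> match: F0=9 F1=6; commitIndex=9
Op 11: F1 acks idx 2 -> match: F0=9 F1=6; commitIndex=9
Op 12: F1 acks idx 4 -> match: F0=9 F1=6; commitIndex=9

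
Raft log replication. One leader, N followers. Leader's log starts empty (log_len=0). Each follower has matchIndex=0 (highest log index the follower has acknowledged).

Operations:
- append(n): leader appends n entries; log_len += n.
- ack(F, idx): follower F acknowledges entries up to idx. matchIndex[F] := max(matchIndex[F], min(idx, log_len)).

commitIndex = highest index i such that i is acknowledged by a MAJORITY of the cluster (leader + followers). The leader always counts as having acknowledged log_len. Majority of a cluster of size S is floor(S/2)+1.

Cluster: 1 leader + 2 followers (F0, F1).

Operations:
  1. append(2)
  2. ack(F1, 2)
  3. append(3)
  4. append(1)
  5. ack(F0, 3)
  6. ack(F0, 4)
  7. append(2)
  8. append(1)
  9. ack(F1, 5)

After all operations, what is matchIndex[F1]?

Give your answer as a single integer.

Answer: 5

Derivation:
Op 1: append 2 -> log_len=2
Op 2: F1 acks idx 2 -> match: F0=0 F1=2; commitIndex=2
Op 3: append 3 -> log_len=5
Op 4: append 1 -> log_len=6
Op 5: F0 acks idx 3 -> match: F0=3 F1=2; commitIndex=3
Op 6: F0 acks idx 4 -> match: F0=4 F1=2; commitIndex=4
Op 7: append 2 -> log_len=8
Op 8: append 1 -> log_len=9
Op 9: F1 acks idx 5 -> match: F0=4 F1=5; commitIndex=5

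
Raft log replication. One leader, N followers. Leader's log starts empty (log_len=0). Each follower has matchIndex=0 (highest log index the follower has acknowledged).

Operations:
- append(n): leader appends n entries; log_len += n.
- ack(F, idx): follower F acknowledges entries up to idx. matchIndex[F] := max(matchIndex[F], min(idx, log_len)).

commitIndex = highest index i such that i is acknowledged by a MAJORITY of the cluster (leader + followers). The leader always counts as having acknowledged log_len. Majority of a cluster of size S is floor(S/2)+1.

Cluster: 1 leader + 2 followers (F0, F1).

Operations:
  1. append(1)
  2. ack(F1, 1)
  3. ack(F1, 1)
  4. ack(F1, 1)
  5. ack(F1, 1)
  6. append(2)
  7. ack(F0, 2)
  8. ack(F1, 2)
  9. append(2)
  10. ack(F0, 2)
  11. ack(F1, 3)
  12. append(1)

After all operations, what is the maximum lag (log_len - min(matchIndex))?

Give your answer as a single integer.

Op 1: append 1 -> log_len=1
Op 2: F1 acks idx 1 -> match: F0=0 F1=1; commitIndex=1
Op 3: F1 acks idx 1 -> match: F0=0 F1=1; commitIndex=1
Op 4: F1 acks idx 1 -> match: F0=0 F1=1; commitIndex=1
Op 5: F1 acks idx 1 -> match: F0=0 F1=1; commitIndex=1
Op 6: append 2 -> log_len=3
Op 7: F0 acks idx 2 -> match: F0=2 F1=1; commitIndex=2
Op 8: F1 acks idx 2 -> match: F0=2 F1=2; commitIndex=2
Op 9: append 2 -> log_len=5
Op 10: F0 acks idx 2 -> match: F0=2 F1=2; commitIndex=2
Op 11: F1 acks idx 3 -> match: F0=2 F1=3; commitIndex=3
Op 12: append 1 -> log_len=6

Answer: 4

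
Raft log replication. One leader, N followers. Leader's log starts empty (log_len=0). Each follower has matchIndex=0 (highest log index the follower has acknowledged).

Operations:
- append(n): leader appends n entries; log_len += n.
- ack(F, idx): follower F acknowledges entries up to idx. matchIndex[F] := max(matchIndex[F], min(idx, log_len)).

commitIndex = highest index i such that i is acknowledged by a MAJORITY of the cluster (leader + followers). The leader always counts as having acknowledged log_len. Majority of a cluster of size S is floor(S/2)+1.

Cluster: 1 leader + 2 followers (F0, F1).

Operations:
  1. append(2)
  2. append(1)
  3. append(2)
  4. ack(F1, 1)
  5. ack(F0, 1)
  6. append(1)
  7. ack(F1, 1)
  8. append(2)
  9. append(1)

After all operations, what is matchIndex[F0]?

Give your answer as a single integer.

Op 1: append 2 -> log_len=2
Op 2: append 1 -> log_len=3
Op 3: append 2 -> log_len=5
Op 4: F1 acks idx 1 -> match: F0=0 F1=1; commitIndex=1
Op 5: F0 acks idx 1 -> match: F0=1 F1=1; commitIndex=1
Op 6: append 1 -> log_len=6
Op 7: F1 acks idx 1 -> match: F0=1 F1=1; commitIndex=1
Op 8: append 2 -> log_len=8
Op 9: append 1 -> log_len=9

Answer: 1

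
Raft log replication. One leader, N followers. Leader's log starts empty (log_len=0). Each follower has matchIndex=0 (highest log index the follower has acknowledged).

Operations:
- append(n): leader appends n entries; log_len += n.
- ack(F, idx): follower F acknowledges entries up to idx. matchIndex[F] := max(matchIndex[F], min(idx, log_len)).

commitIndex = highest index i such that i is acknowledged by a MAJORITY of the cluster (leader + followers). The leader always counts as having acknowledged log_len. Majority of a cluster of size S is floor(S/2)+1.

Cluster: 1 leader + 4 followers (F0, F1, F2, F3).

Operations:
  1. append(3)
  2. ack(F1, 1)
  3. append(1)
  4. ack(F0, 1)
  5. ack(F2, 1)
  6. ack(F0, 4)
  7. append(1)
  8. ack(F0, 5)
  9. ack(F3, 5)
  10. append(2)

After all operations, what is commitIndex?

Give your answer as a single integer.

Answer: 5

Derivation:
Op 1: append 3 -> log_len=3
Op 2: F1 acks idx 1 -> match: F0=0 F1=1 F2=0 F3=0; commitIndex=0
Op 3: append 1 -> log_len=4
Op 4: F0 acks idx 1 -> match: F0=1 F1=1 F2=0 F3=0; commitIndex=1
Op 5: F2 acks idx 1 -> match: F0=1 F1=1 F2=1 F3=0; commitIndex=1
Op 6: F0 acks idx 4 -> match: F0=4 F1=1 F2=1 F3=0; commitIndex=1
Op 7: append 1 -> log_len=5
Op 8: F0 acks idx 5 -> match: F0=5 F1=1 F2=1 F3=0; commitIndex=1
Op 9: F3 acks idx 5 -> match: F0=5 F1=1 F2=1 F3=5; commitIndex=5
Op 10: append 2 -> log_len=7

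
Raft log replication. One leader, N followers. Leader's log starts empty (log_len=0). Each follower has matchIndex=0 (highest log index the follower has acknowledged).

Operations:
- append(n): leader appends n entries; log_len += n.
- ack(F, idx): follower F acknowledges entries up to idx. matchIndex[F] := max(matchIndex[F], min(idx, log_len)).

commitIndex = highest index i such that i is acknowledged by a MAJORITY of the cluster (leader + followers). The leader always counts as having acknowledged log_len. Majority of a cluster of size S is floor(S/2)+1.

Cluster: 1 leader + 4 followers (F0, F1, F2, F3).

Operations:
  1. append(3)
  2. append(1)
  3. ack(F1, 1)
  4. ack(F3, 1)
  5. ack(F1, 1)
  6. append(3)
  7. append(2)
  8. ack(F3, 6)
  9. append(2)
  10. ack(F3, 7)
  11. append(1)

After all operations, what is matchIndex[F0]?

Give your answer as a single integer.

Answer: 0

Derivation:
Op 1: append 3 -> log_len=3
Op 2: append 1 -> log_len=4
Op 3: F1 acks idx 1 -> match: F0=0 F1=1 F2=0 F3=0; commitIndex=0
Op 4: F3 acks idx 1 -> match: F0=0 F1=1 F2=0 F3=1; commitIndex=1
Op 5: F1 acks idx 1 -> match: F0=0 F1=1 F2=0 F3=1; commitIndex=1
Op 6: append 3 -> log_len=7
Op 7: append 2 -> log_len=9
Op 8: F3 acks idx 6 -> match: F0=0 F1=1 F2=0 F3=6; commitIndex=1
Op 9: append 2 -> log_len=11
Op 10: F3 acks idx 7 -> match: F0=0 F1=1 F2=0 F3=7; commitIndex=1
Op 11: append 1 -> log_len=12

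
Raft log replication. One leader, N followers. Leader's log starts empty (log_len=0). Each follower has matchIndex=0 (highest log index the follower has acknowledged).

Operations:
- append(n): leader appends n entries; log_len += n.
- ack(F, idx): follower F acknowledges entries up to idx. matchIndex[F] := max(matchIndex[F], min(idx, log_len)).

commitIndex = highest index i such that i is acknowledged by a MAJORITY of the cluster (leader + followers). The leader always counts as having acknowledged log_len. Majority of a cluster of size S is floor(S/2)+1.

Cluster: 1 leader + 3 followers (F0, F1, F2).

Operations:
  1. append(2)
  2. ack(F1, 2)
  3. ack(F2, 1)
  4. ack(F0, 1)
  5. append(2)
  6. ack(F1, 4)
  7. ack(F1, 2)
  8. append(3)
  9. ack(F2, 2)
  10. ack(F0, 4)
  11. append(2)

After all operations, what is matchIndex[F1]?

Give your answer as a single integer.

Op 1: append 2 -> log_len=2
Op 2: F1 acks idx 2 -> match: F0=0 F1=2 F2=0; commitIndex=0
Op 3: F2 acks idx 1 -> match: F0=0 F1=2 F2=1; commitIndex=1
Op 4: F0 acks idx 1 -> match: F0=1 F1=2 F2=1; commitIndex=1
Op 5: append 2 -> log_len=4
Op 6: F1 acks idx 4 -> match: F0=1 F1=4 F2=1; commitIndex=1
Op 7: F1 acks idx 2 -> match: F0=1 F1=4 F2=1; commitIndex=1
Op 8: append 3 -> log_len=7
Op 9: F2 acks idx 2 -> match: F0=1 F1=4 F2=2; commitIndex=2
Op 10: F0 acks idx 4 -> match: F0=4 F1=4 F2=2; commitIndex=4
Op 11: append 2 -> log_len=9

Answer: 4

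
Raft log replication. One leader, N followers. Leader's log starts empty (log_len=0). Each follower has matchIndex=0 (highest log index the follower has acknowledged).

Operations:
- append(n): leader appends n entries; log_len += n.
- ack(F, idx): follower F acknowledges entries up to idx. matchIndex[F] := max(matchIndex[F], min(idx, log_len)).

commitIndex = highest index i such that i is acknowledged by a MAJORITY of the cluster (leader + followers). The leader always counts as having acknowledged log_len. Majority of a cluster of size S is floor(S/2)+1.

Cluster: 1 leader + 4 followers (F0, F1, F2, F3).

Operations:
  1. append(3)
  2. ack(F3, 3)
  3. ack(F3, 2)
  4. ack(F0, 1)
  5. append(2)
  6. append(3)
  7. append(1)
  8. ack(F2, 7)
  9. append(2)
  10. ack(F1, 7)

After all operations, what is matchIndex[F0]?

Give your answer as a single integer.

Answer: 1

Derivation:
Op 1: append 3 -> log_len=3
Op 2: F3 acks idx 3 -> match: F0=0 F1=0 F2=0 F3=3; commitIndex=0
Op 3: F3 acks idx 2 -> match: F0=0 F1=0 F2=0 F3=3; commitIndex=0
Op 4: F0 acks idx 1 -> match: F0=1 F1=0 F2=0 F3=3; commitIndex=1
Op 5: append 2 -> log_len=5
Op 6: append 3 -> log_len=8
Op 7: append 1 -> log_len=9
Op 8: F2 acks idx 7 -> match: F0=1 F1=0 F2=7 F3=3; commitIndex=3
Op 9: append 2 -> log_len=11
Op 10: F1 acks idx 7 -> match: F0=1 F1=7 F2=7 F3=3; commitIndex=7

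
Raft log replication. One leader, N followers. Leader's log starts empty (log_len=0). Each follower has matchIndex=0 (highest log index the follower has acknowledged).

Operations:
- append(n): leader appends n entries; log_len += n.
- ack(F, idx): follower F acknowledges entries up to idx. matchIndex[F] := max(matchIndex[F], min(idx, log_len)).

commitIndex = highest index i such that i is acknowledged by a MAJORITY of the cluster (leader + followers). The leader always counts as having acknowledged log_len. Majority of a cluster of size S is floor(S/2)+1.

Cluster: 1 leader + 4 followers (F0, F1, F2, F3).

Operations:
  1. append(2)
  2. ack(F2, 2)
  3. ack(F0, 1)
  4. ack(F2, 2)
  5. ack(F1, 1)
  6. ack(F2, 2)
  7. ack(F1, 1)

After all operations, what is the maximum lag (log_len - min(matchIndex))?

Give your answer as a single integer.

Op 1: append 2 -> log_len=2
Op 2: F2 acks idx 2 -> match: F0=0 F1=0 F2=2 F3=0; commitIndex=0
Op 3: F0 acks idx 1 -> match: F0=1 F1=0 F2=2 F3=0; commitIndex=1
Op 4: F2 acks idx 2 -> match: F0=1 F1=0 F2=2 F3=0; commitIndex=1
Op 5: F1 acks idx 1 -> match: F0=1 F1=1 F2=2 F3=0; commitIndex=1
Op 6: F2 acks idx 2 -> match: F0=1 F1=1 F2=2 F3=0; commitIndex=1
Op 7: F1 acks idx 1 -> match: F0=1 F1=1 F2=2 F3=0; commitIndex=1

Answer: 2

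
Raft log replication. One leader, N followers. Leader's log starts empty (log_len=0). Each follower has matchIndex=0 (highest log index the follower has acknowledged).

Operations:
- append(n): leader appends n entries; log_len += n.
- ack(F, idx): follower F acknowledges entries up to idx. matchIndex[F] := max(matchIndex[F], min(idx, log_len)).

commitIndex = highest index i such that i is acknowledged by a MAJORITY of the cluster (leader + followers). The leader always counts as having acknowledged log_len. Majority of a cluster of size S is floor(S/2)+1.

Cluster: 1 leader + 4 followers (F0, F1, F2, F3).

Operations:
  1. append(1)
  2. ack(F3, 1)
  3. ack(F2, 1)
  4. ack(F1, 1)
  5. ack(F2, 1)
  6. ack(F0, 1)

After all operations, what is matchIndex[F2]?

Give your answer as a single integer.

Op 1: append 1 -> log_len=1
Op 2: F3 acks idx 1 -> match: F0=0 F1=0 F2=0 F3=1; commitIndex=0
Op 3: F2 acks idx 1 -> match: F0=0 F1=0 F2=1 F3=1; commitIndex=1
Op 4: F1 acks idx 1 -> match: F0=0 F1=1 F2=1 F3=1; commitIndex=1
Op 5: F2 acks idx 1 -> match: F0=0 F1=1 F2=1 F3=1; commitIndex=1
Op 6: F0 acks idx 1 -> match: F0=1 F1=1 F2=1 F3=1; commitIndex=1

Answer: 1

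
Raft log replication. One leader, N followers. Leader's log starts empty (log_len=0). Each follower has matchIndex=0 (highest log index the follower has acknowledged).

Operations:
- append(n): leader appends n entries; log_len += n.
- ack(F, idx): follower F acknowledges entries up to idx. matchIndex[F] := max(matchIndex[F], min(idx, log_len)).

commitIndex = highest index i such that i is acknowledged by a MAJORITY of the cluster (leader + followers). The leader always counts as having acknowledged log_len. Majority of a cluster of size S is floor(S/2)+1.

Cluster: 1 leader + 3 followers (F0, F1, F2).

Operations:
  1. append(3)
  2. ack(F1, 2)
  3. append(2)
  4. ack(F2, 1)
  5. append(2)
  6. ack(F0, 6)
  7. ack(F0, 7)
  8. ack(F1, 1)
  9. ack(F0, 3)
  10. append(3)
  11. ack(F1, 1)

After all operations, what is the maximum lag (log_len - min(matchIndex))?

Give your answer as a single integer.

Answer: 9

Derivation:
Op 1: append 3 -> log_len=3
Op 2: F1 acks idx 2 -> match: F0=0 F1=2 F2=0; commitIndex=0
Op 3: append 2 -> log_len=5
Op 4: F2 acks idx 1 -> match: F0=0 F1=2 F2=1; commitIndex=1
Op 5: append 2 -> log_len=7
Op 6: F0 acks idx 6 -> match: F0=6 F1=2 F2=1; commitIndex=2
Op 7: F0 acks idx 7 -> match: F0=7 F1=2 F2=1; commitIndex=2
Op 8: F1 acks idx 1 -> match: F0=7 F1=2 F2=1; commitIndex=2
Op 9: F0 acks idx 3 -> match: F0=7 F1=2 F2=1; commitIndex=2
Op 10: append 3 -> log_len=10
Op 11: F1 acks idx 1 -> match: F0=7 F1=2 F2=1; commitIndex=2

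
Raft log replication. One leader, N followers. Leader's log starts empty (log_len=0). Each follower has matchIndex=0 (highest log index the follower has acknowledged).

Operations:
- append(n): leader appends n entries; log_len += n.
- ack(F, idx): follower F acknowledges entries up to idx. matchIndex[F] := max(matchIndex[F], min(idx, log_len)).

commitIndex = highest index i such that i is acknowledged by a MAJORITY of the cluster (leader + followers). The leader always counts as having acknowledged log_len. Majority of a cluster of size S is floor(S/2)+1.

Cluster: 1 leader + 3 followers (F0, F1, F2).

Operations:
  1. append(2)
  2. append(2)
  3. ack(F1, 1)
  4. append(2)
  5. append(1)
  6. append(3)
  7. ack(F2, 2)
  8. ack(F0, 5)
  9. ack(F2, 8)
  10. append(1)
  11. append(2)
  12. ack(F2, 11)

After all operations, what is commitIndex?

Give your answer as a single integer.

Answer: 5

Derivation:
Op 1: append 2 -> log_len=2
Op 2: append 2 -> log_len=4
Op 3: F1 acks idx 1 -> match: F0=0 F1=1 F2=0; commitIndex=0
Op 4: append 2 -> log_len=6
Op 5: append 1 -> log_len=7
Op 6: append 3 -> log_len=10
Op 7: F2 acks idx 2 -> match: F0=0 F1=1 F2=2; commitIndex=1
Op 8: F0 acks idx 5 -> match: F0=5 F1=1 F2=2; commitIndex=2
Op 9: F2 acks idx 8 -> match: F0=5 F1=1 F2=8; commitIndex=5
Op 10: append 1 -> log_len=11
Op 11: append 2 -> log_len=13
Op 12: F2 acks idx 11 -> match: F0=5 F1=1 F2=11; commitIndex=5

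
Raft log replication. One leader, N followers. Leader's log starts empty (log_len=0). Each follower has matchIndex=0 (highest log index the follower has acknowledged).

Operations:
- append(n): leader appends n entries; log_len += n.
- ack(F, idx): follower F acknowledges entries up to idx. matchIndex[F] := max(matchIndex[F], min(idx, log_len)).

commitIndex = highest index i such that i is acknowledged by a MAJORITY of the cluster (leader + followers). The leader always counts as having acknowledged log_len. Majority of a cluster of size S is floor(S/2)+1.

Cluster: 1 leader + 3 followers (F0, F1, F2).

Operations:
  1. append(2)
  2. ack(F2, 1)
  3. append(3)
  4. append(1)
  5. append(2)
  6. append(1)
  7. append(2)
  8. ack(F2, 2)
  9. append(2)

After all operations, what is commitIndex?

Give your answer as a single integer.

Op 1: append 2 -> log_len=2
Op 2: F2 acks idx 1 -> match: F0=0 F1=0 F2=1; commitIndex=0
Op 3: append 3 -> log_len=5
Op 4: append 1 -> log_len=6
Op 5: append 2 -> log_len=8
Op 6: append 1 -> log_len=9
Op 7: append 2 -> log_len=11
Op 8: F2 acks idx 2 -> match: F0=0 F1=0 F2=2; commitIndex=0
Op 9: append 2 -> log_len=13

Answer: 0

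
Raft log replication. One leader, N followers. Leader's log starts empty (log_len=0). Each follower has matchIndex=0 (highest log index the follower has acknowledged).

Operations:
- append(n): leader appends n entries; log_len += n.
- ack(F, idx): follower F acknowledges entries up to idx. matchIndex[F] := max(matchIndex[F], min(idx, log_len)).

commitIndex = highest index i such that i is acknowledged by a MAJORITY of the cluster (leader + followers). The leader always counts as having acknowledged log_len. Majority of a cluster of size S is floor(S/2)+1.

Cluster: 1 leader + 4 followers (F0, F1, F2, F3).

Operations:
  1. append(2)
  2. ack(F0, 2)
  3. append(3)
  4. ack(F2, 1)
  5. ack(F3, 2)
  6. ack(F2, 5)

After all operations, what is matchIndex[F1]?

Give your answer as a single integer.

Op 1: append 2 -> log_len=2
Op 2: F0 acks idx 2 -> match: F0=2 F1=0 F2=0 F3=0; commitIndex=0
Op 3: append 3 -> log_len=5
Op 4: F2 acks idx 1 -> match: F0=2 F1=0 F2=1 F3=0; commitIndex=1
Op 5: F3 acks idx 2 -> match: F0=2 F1=0 F2=1 F3=2; commitIndex=2
Op 6: F2 acks idx 5 -> match: F0=2 F1=0 F2=5 F3=2; commitIndex=2

Answer: 0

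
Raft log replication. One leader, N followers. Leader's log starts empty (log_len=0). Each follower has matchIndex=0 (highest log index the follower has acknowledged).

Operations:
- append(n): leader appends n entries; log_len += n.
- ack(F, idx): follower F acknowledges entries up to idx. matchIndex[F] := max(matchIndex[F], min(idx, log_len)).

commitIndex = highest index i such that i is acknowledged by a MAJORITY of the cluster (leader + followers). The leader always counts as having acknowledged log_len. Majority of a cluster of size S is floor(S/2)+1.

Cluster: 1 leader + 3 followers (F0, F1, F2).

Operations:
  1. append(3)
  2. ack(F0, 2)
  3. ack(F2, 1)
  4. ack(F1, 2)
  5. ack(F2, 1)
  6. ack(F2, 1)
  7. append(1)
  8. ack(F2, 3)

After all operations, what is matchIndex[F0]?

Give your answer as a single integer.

Op 1: append 3 -> log_len=3
Op 2: F0 acks idx 2 -> match: F0=2 F1=0 F2=0; commitIndex=0
Op 3: F2 acks idx 1 -> match: F0=2 F1=0 F2=1; commitIndex=1
Op 4: F1 acks idx 2 -> match: F0=2 F1=2 F2=1; commitIndex=2
Op 5: F2 acks idx 1 -> match: F0=2 F1=2 F2=1; commitIndex=2
Op 6: F2 acks idx 1 -> match: F0=2 F1=2 F2=1; commitIndex=2
Op 7: append 1 -> log_len=4
Op 8: F2 acks idx 3 -> match: F0=2 F1=2 F2=3; commitIndex=2

Answer: 2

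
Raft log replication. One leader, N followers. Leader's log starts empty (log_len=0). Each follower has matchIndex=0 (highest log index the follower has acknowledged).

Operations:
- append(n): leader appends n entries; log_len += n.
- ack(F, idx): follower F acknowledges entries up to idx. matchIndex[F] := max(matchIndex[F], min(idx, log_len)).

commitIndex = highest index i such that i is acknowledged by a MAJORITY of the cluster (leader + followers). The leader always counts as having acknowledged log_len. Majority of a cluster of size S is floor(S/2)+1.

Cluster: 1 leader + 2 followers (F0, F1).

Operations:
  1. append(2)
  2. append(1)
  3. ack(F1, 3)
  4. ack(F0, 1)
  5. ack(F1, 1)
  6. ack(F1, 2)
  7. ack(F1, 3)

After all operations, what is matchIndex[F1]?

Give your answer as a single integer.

Answer: 3

Derivation:
Op 1: append 2 -> log_len=2
Op 2: append 1 -> log_len=3
Op 3: F1 acks idx 3 -> match: F0=0 F1=3; commitIndex=3
Op 4: F0 acks idx 1 -> match: F0=1 F1=3; commitIndex=3
Op 5: F1 acks idx 1 -> match: F0=1 F1=3; commitIndex=3
Op 6: F1 acks idx 2 -> match: F0=1 F1=3; commitIndex=3
Op 7: F1 acks idx 3 -> match: F0=1 F1=3; commitIndex=3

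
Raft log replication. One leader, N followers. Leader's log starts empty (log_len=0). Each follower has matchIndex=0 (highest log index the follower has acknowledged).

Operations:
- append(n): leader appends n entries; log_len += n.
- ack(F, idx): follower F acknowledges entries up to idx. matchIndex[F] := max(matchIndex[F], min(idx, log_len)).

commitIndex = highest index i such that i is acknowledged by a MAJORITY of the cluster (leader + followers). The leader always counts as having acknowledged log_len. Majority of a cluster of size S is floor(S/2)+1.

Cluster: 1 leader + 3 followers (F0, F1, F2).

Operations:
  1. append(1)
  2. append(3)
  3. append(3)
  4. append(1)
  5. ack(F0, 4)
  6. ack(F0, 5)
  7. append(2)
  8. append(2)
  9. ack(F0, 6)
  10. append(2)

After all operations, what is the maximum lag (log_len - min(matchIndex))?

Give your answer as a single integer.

Answer: 14

Derivation:
Op 1: append 1 -> log_len=1
Op 2: append 3 -> log_len=4
Op 3: append 3 -> log_len=7
Op 4: append 1 -> log_len=8
Op 5: F0 acks idx 4 -> match: F0=4 F1=0 F2=0; commitIndex=0
Op 6: F0 acks idx 5 -> match: F0=5 F1=0 F2=0; commitIndex=0
Op 7: append 2 -> log_len=10
Op 8: append 2 -> log_len=12
Op 9: F0 acks idx 6 -> match: F0=6 F1=0 F2=0; commitIndex=0
Op 10: append 2 -> log_len=14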